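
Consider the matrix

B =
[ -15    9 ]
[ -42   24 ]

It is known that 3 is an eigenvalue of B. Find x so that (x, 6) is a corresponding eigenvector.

3

We need (B - 3I)v = 0.
B - 3I = [[-18, 9], [-42, 21]].
Row 1: (-18)·x + (9)·6 = 0
Row 2: (-42)·x + (21)·6 = 0
Solving gives x = 3.
Check: B·(3, 6) = (9, 18) = 3·(3, 6).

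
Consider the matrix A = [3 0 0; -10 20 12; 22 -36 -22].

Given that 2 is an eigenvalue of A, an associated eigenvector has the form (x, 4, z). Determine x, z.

0, -6

We need (A - 2I)v = 0.
A - 2I = [[1, 0, 0], [-10, 18, 12], [22, -36, -24]].
Row 1: (1)·x + (0)·4 + (0)·z = 0
Row 2: (-10)·x + (18)·4 + (12)·z = 0
Row 3: (22)·x + (-36)·4 + (-24)·z = 0
Solving gives x = 0, z = -6.
Check: A·(0, 4, -6) = (0, 8, -12) = 2·(0, 4, -6).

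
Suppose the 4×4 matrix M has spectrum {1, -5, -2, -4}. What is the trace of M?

-10

trace(M) is the sum of the eigenvalues: (1) + (-5) + (-2) + (-4) = -10.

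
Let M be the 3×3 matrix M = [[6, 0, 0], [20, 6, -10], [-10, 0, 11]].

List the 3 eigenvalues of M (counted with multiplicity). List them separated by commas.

6, 6, 11

Set up det(rI - M) = 0.
Cofactor expansion gives p(r) = r^3 - 23r^2 + 168r - 396.
Try r = 6: p(6) = 0, so 6 is a root.
Dividing by (r - 6) leaves r^2 - 17r + 66.
The quadratic factors as (r - 6)·(r - 11).
Eigenvalues: 6, 6, 11.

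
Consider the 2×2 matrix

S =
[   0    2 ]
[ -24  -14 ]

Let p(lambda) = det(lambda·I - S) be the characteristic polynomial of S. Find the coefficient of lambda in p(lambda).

The coefficient of lambda of det(lambda·I - S) is −trace(S).
trace(S) = (0) + (-14) = -14, so the coefficient is 14.

14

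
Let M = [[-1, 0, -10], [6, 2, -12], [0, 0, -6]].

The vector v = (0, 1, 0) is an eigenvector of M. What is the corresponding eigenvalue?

2

Compute Mv: M·(0, 1, 0) = (0, 2, 0).
Since Mv = λv, compare component 2: 2 = λ·1, so λ = 2.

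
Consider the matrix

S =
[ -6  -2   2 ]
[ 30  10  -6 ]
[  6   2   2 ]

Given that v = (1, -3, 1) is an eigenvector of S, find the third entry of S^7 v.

First find the eigenvalue: Sv = (2, -6, 2) = 2·(1, -3, 1), so λ = 2.
Then S^7 v = λ^7·v = 2^7·(1, -3, 1) = 128·(1, -3, 1) = (128, -384, 128).

128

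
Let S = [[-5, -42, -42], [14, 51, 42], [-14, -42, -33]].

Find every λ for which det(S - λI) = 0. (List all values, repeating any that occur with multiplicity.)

Compute the characteristic polynomial p(s) = det(sI - S).
Cofactor expansion gives p(s) = s^3 - 13s^2 - 9s + 405.
Rational-root test: s = 9 gives p(9) = 0.
Factor out (s - 9): p(s) = (s - 9)·(s^2 - 4s - 45).
The quadratic factors as (s + 5)·(s - 9).
Eigenvalues: -5, 9, 9.

-5, 9, 9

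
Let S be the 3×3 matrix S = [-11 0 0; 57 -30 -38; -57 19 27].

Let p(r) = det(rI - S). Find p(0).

-968

p(0) = det(0·I − S) = det(−S) = (−1)^3·det(S).
det(S) = 968, so p(0) = -968.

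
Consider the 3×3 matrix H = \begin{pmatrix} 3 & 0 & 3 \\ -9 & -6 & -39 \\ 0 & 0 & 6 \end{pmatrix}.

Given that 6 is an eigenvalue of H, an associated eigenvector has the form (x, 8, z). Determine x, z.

-2, -2

We need (H - 6I)v = 0.
H - 6I = [[-3, 0, 3], [-9, -12, -39], [0, 0, 0]].
Row 1: (-3)·x + (0)·8 + (3)·z = 0
Row 2: (-9)·x + (-12)·8 + (-39)·z = 0
Row 3: (0)·x + (0)·8 + (0)·z = 0
Solving gives x = -2, z = -2.
Check: H·(-2, 8, -2) = (-12, 48, -12) = 6·(-2, 8, -2).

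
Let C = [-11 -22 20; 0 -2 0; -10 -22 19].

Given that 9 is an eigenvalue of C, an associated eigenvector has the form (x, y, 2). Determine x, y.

2, 0

We need (C - 9I)v = 0.
C - 9I = [[-20, -22, 20], [0, -11, 0], [-10, -22, 10]].
Row 1: (-20)·x + (-22)·y + (20)·2 = 0
Row 2: (0)·x + (-11)·y + (0)·2 = 0
Row 3: (-10)·x + (-22)·y + (10)·2 = 0
Solving gives x = 2, y = 0.
Check: C·(2, 0, 2) = (18, 0, 18) = 9·(2, 0, 2).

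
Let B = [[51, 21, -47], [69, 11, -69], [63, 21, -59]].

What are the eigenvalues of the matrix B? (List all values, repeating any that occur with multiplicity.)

-12, 4, 11

Set up det(rI - B) = 0.
Cofactor expansion gives p(r) = r^3 - 3r^2 - 136r + 528.
Try r = 4: p(4) = 0, so 4 is a root.
Dividing by (r - 4) leaves r^2 + r - 132.
The quadratic factors as (r + 12)·(r - 11).
Eigenvalues: -12, 4, 11.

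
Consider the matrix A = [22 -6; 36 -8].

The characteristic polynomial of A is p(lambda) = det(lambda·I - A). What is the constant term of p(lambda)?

p(lambda) = lambda^2 - 14·lambda + 40.
The constant term is 40.

40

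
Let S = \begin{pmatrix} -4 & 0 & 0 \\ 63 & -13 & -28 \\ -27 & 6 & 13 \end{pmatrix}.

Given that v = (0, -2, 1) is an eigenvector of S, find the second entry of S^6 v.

First find the eigenvalue: Sv = (0, -2, 1) = 1·(0, -2, 1), so λ = 1.
Then S^6 v = λ^6·v = 1^6·(0, -2, 1) = 1·(0, -2, 1) = (0, -2, 1).

-2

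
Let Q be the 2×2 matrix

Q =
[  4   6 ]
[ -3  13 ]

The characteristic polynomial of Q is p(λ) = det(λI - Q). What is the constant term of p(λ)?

70

p(λ) = λ^2 - 17λ + 70.
The constant term is 70.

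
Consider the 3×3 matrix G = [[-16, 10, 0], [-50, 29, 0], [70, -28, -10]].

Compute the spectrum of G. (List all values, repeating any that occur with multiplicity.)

-10, 4, 9

Set up det(λI - G) = 0.
Expanding along the first row, p(λ) = λ^3 - 3λ^2 - 94λ + 360.
Since p(4) = 0, λ = 4 is a root.
Factor out (λ - 4): p(λ) = (λ - 4)·(λ^2 + λ - 90).
The quadratic factors as (λ + 10)·(λ - 9).
Eigenvalues: -10, 4, 9.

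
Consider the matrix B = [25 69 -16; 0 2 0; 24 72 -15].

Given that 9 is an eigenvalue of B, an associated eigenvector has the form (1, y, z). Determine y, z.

We need (B - 9I)v = 0.
B - 9I = [[16, 69, -16], [0, -7, 0], [24, 72, -24]].
Row 1: (16)·1 + (69)·y + (-16)·z = 0
Row 2: (0)·1 + (-7)·y + (0)·z = 0
Row 3: (24)·1 + (72)·y + (-24)·z = 0
Solving gives y = 0, z = 1.
Check: B·(1, 0, 1) = (9, 0, 9) = 9·(1, 0, 1).

0, 1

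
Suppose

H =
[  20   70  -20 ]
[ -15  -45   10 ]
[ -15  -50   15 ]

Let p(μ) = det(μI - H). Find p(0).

p(0) = det(0·I − H) = det(−H) = (−1)^3·det(H).
det(H) = 250, so p(0) = -250.

-250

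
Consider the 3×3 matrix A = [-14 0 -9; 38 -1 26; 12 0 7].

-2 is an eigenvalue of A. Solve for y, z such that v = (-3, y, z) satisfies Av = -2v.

10, 4

We need (A + 2I)v = 0.
A + 2I = [[-12, 0, -9], [38, 1, 26], [12, 0, 9]].
Row 1: (-12)·-3 + (0)·y + (-9)·z = 0
Row 2: (38)·-3 + (1)·y + (26)·z = 0
Row 3: (12)·-3 + (0)·y + (9)·z = 0
Solving gives y = 10, z = 4.
Check: A·(-3, 10, 4) = (6, -20, -8) = -2·(-3, 10, 4).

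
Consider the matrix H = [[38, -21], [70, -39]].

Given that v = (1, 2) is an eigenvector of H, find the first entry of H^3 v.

-64

First find the eigenvalue: Hv = (-4, -8) = -4·(1, 2), so λ = -4.
Then H^3 v = λ^3·v = (-4)^3·(1, 2) = -64·(1, 2) = (-64, -128).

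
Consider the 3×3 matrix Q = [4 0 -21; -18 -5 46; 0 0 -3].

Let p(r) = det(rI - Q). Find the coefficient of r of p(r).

p(r) = r^3 + 4r^2 - 17r - 60.
The coefficient of r is -17.

-17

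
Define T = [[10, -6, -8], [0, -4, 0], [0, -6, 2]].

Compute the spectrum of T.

-4, 2, 10

Compute the characteristic polynomial p(λ) = det(λI - T).
Expanding along the first row, p(λ) = λ^3 - 8λ^2 - 28λ + 80.
Since p(10) = 0, λ = 10 is a root.
Dividing by (λ - 10) leaves λ^2 + 2λ - 8.
The quadratic factors as (λ + 4)·(λ - 2).
Eigenvalues: -4, 2, 10.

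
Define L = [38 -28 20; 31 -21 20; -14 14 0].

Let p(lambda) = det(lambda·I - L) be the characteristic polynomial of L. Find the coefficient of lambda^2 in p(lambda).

-17

The coefficient of lambda^2 of det(lambda·I - L) is −trace(L).
trace(L) = (38) + (-21) + (0) = 17, so the coefficient is -17.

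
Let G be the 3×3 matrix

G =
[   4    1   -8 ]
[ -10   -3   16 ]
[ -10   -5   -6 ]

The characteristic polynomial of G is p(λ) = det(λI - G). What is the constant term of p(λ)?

-12

p(λ) = λ^3 + 5λ^2 - 8λ - 12.
The constant term is -12.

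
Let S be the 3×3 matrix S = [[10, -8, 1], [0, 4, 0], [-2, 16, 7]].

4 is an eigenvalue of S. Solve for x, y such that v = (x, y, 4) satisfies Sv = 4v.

We need (S - 4I)v = 0.
S - 4I = [[6, -8, 1], [0, 0, 0], [-2, 16, 3]].
Row 1: (6)·x + (-8)·y + (1)·4 = 0
Row 2: (0)·x + (0)·y + (0)·4 = 0
Row 3: (-2)·x + (16)·y + (3)·4 = 0
Solving gives x = -2, y = -1.
Check: S·(-2, -1, 4) = (-8, -4, 16) = 4·(-2, -1, 4).

-2, -1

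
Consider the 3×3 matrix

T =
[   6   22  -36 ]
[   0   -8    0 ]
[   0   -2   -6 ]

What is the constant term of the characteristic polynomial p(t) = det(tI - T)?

p(0) = det(0·I − T) = det(−T) = (−1)^3·det(T).
det(T) = 288, so p(0) = -288.

-288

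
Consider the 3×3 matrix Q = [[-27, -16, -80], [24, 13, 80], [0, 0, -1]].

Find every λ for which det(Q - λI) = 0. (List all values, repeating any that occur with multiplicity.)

-11, -3, -1

The characteristic polynomial is p(lambda) = det(lambda·I - Q).
Expanding along the first row, p(lambda) = lambda^3 + 15·lambda^2 + 47·lambda + 33.
Rational-root test: lambda = -3 gives p(-3) = 0.
Factor out (lambda + 3): p(lambda) = (lambda + 3)·(lambda^2 + 12·lambda + 11).
The quadratic factors as (lambda + 11)·(lambda + 1).
Eigenvalues: -11, -3, -1.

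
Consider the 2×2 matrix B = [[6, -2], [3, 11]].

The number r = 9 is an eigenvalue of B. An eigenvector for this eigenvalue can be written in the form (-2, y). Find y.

3

We need (B - 9I)v = 0.
B - 9I = [[-3, -2], [3, 2]].
Row 1: (-3)·-2 + (-2)·y = 0
Row 2: (3)·-2 + (2)·y = 0
Solving gives y = 3.
Check: B·(-2, 3) = (-18, 27) = 9·(-2, 3).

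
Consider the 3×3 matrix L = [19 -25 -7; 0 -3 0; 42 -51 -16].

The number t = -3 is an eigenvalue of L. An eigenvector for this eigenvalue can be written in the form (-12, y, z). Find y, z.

We need (L + 3I)v = 0.
L + 3I = [[22, -25, -7], [0, 0, 0], [42, -51, -13]].
Row 1: (22)·-12 + (-25)·y + (-7)·z = 0
Row 2: (0)·-12 + (0)·y + (0)·z = 0
Row 3: (42)·-12 + (-51)·y + (-13)·z = 0
Solving gives y = -3, z = -27.
Check: L·(-12, -3, -27) = (36, 9, 81) = -3·(-12, -3, -27).

-3, -27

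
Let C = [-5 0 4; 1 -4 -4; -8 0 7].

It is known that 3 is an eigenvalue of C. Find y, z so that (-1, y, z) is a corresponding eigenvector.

1, -2

We need (C - 3I)v = 0.
C - 3I = [[-8, 0, 4], [1, -7, -4], [-8, 0, 4]].
Row 1: (-8)·-1 + (0)·y + (4)·z = 0
Row 2: (1)·-1 + (-7)·y + (-4)·z = 0
Row 3: (-8)·-1 + (0)·y + (4)·z = 0
Solving gives y = 1, z = -2.
Check: C·(-1, 1, -2) = (-3, 3, -6) = 3·(-1, 1, -2).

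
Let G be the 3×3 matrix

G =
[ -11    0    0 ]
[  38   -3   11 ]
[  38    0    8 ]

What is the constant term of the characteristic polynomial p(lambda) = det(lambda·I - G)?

-264

p(0) = det(0·I − G) = det(−G) = (−1)^3·det(G).
det(G) = 264, so p(0) = -264.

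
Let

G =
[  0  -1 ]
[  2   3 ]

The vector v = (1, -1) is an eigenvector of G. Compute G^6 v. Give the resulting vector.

(1, -1)

First find the eigenvalue: Gv = (1, -1) = 1·(1, -1), so λ = 1.
Then G^6 v = λ^6·v = 1^6·(1, -1) = 1·(1, -1) = (1, -1).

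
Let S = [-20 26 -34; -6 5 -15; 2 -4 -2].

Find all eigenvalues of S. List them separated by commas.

Set up det(μI - S) = 0.
Expanding the 3×3 determinant: p(μ) = μ^3 + 17μ^2 + 94μ + 168.
Since p(-4) = 0, μ = -4 is a root.
Factor out (μ + 4): p(μ) = (μ + 4)·(μ^2 + 13μ + 42).
The quadratic factors as (μ + 7)·(μ + 6).
Eigenvalues: -7, -6, -4.

-7, -6, -4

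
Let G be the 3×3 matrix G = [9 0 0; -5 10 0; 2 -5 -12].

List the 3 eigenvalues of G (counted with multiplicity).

G is lower triangular, so its eigenvalues are the diagonal entries.
Diagonal: 9, 10, -12.

-12, 9, 10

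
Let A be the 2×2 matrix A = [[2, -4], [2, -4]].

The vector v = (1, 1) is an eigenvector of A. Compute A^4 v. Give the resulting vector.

(16, 16)

First find the eigenvalue: Av = (-2, -2) = -2·(1, 1), so λ = -2.
Then A^4 v = λ^4·v = (-2)^4·(1, 1) = 16·(1, 1) = (16, 16).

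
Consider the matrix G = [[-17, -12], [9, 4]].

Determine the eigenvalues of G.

det(G - rI) = (-17 - r)(4 - r) - (-12)·(9) = r^2 + 13r + 40.
This factors as (r + 8)·(r + 5) = 0.
Eigenvalues: -8, -5.

-8, -5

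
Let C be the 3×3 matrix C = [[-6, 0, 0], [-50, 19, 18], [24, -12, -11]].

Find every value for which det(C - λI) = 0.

The characteristic polynomial is p(μ) = det(μI - C).
Cofactor expansion gives p(μ) = μ^3 - 2μ^2 - 41μ + 42.
Rational-root test: μ = 1 gives p(1) = 0.
Dividing by (μ - 1) leaves μ^2 - μ - 42.
The quadratic factors as (μ + 6)·(μ - 7).
Eigenvalues: -6, 1, 7.

-6, 1, 7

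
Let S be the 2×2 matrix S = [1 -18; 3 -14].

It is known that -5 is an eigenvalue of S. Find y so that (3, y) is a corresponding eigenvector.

We need (S + 5I)v = 0.
S + 5I = [[6, -18], [3, -9]].
Row 1: (6)·3 + (-18)·y = 0
Row 2: (3)·3 + (-9)·y = 0
Solving gives y = 1.
Check: S·(3, 1) = (-15, -5) = -5·(3, 1).

1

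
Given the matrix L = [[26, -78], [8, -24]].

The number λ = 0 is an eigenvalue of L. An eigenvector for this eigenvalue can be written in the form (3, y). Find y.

We need (L)v = 0.
L = [[26, -78], [8, -24]].
Row 1: (26)·3 + (-78)·y = 0
Row 2: (8)·3 + (-24)·y = 0
Solving gives y = 1.
Check: L·(3, 1) = (0, 0) = 0·(3, 1).

1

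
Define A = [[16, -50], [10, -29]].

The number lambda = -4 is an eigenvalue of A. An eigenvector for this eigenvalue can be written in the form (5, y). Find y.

We need (A + 4I)v = 0.
A + 4I = [[20, -50], [10, -25]].
Row 1: (20)·5 + (-50)·y = 0
Row 2: (10)·5 + (-25)·y = 0
Solving gives y = 2.
Check: A·(5, 2) = (-20, -8) = -4·(5, 2).

2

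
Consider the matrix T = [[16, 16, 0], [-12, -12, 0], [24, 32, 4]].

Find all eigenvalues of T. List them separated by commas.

Compute the characteristic polynomial p(r) = det(rI - T).
Expanding along the first row, p(r) = r^3 - 8r^2 + 16r.
Try r = 4: p(4) = 0, so 4 is a root.
Dividing by (r - 4) leaves r^2 - 4r.
The quadratic factors as r·(r - 4).
Eigenvalues: 0, 4, 4.

0, 4, 4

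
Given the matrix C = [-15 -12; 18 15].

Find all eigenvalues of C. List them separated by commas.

-3, 3

det(C - tI) = (-15 - t)(15 - t) - (-12)·(18) = t^2 - 9.
This factors as (t + 3)·(t - 3) = 0.
Eigenvalues: -3, 3.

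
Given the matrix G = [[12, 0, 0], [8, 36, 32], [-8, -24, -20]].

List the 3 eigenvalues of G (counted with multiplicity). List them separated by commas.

Set up det(rI - G) = 0.
Cofactor expansion gives p(r) = r^3 - 28r^2 + 240r - 576.
Since p(4) = 0, r = 4 is a root.
Factor out (r - 4): p(r) = (r - 4)·(r^2 - 24r + 144).
The quadratic factor is (r - 12)^2.
Eigenvalues: 4, 12, 12.

4, 12, 12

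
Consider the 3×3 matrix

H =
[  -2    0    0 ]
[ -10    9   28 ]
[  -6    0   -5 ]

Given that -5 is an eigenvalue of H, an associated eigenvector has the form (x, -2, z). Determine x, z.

We need (H + 5I)v = 0.
H + 5I = [[3, 0, 0], [-10, 14, 28], [-6, 0, 0]].
Row 1: (3)·x + (0)·-2 + (0)·z = 0
Row 2: (-10)·x + (14)·-2 + (28)·z = 0
Row 3: (-6)·x + (0)·-2 + (0)·z = 0
Solving gives x = 0, z = 1.
Check: H·(0, -2, 1) = (0, 10, -5) = -5·(0, -2, 1).

0, 1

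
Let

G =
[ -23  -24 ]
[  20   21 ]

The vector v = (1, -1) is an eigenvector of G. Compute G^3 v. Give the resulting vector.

(1, -1)

First find the eigenvalue: Gv = (1, -1) = 1·(1, -1), so λ = 1.
Then G^3 v = λ^3·v = 1^3·(1, -1) = 1·(1, -1) = (1, -1).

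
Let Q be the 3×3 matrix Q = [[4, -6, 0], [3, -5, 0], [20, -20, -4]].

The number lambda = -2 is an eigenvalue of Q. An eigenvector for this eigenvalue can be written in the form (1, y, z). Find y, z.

We need (Q + 2I)v = 0.
Q + 2I = [[6, -6, 0], [3, -3, 0], [20, -20, -2]].
Row 1: (6)·1 + (-6)·y + (0)·z = 0
Row 2: (3)·1 + (-3)·y + (0)·z = 0
Row 3: (20)·1 + (-20)·y + (-2)·z = 0
Solving gives y = 1, z = 0.
Check: Q·(1, 1, 0) = (-2, -2, 0) = -2·(1, 1, 0).

1, 0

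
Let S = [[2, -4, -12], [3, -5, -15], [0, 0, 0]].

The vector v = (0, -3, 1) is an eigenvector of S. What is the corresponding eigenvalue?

0

Compute Sv: S·(0, -3, 1) = (0, 0, 0).
Since Sv = λv, compare component 2: 0 = λ·-3, so λ = 0.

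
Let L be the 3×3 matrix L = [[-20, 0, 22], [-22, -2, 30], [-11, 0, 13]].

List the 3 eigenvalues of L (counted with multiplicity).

Compute the characteristic polynomial p(λ) = det(λI - L).
Expanding along the first row, p(λ) = λ^3 + 9λ^2 - 4λ - 36.
Rational-root test: λ = -9 gives p(-9) = 0.
Factor out (λ + 9): p(λ) = (λ + 9)·(λ^2 - 4).
The quadratic factors as (λ + 2)·(λ - 2).
Eigenvalues: -9, -2, 2.

-9, -2, 2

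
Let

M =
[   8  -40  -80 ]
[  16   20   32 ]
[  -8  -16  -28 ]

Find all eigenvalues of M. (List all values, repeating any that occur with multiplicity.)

-12, 4, 8

Compute the characteristic polynomial p(μ) = det(μI - M).
Cofactor expansion gives p(μ) = μ^3 - 112μ + 384.
Since p(8) = 0, μ = 8 is a root.
Dividing by (μ - 8) leaves μ^2 + 8μ - 48.
The quadratic factors as (μ + 12)·(μ - 4).
Eigenvalues: -12, 4, 8.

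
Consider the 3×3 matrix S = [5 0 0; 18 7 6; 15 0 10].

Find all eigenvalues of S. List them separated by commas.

5, 7, 10

Set up det(rI - S) = 0.
Expanding the 3×3 determinant: p(r) = r^3 - 22r^2 + 155r - 350.
Try r = 7: p(7) = 0, so 7 is a root.
Dividing by (r - 7) leaves r^2 - 15r + 50.
The quadratic factors as (r - 5)·(r - 10).
Eigenvalues: 5, 7, 10.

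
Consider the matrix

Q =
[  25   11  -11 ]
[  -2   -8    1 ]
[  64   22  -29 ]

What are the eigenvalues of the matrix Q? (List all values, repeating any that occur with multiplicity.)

-8, -7, 3

Set up det(tI - Q) = 0.
Cofactor expansion gives p(t) = t^3 + 12t^2 + 11t - 168.
Try t = -7: p(-7) = 0, so -7 is a root.
Dividing by (t + 7) leaves t^2 + 5t - 24.
The quadratic factors as (t + 8)·(t - 3).
Eigenvalues: -8, -7, 3.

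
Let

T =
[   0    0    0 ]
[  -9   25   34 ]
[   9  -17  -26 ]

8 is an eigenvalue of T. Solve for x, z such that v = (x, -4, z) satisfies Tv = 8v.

We need (T - 8I)v = 0.
T - 8I = [[-8, 0, 0], [-9, 17, 34], [9, -17, -34]].
Row 1: (-8)·x + (0)·-4 + (0)·z = 0
Row 2: (-9)·x + (17)·-4 + (34)·z = 0
Row 3: (9)·x + (-17)·-4 + (-34)·z = 0
Solving gives x = 0, z = 2.
Check: T·(0, -4, 2) = (0, -32, 16) = 8·(0, -4, 2).

0, 2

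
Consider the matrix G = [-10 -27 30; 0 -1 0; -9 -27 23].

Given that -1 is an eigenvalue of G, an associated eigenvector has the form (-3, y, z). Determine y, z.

We need (G + 1I)v = 0.
G + 1I = [[-9, -27, 30], [0, 0, 0], [-9, -27, 24]].
Row 1: (-9)·-3 + (-27)·y + (30)·z = 0
Row 2: (0)·-3 + (0)·y + (0)·z = 0
Row 3: (-9)·-3 + (-27)·y + (24)·z = 0
Solving gives y = 1, z = 0.
Check: G·(-3, 1, 0) = (3, -1, 0) = -1·(-3, 1, 0).

1, 0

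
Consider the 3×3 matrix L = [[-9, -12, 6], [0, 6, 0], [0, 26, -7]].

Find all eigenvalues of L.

-9, -7, 6

Compute the characteristic polynomial p(s) = det(sI - L).
Expanding the 3×3 determinant: p(s) = s^3 + 10s^2 - 33s - 378.
Try s = 6: p(6) = 0, so 6 is a root.
Factor out (s - 6): p(s) = (s - 6)·(s^2 + 16s + 63).
The quadratic factors as (s + 9)·(s + 7).
Eigenvalues: -9, -7, 6.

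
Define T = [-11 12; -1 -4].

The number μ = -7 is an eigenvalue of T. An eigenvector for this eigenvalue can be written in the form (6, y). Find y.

2

We need (T + 7I)v = 0.
T + 7I = [[-4, 12], [-1, 3]].
Row 1: (-4)·6 + (12)·y = 0
Row 2: (-1)·6 + (3)·y = 0
Solving gives y = 2.
Check: T·(6, 2) = (-42, -14) = -7·(6, 2).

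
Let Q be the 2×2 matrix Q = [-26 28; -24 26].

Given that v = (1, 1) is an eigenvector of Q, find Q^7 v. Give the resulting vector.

First find the eigenvalue: Qv = (2, 2) = 2·(1, 1), so λ = 2.
Then Q^7 v = λ^7·v = 2^7·(1, 1) = 128·(1, 1) = (128, 128).

(128, 128)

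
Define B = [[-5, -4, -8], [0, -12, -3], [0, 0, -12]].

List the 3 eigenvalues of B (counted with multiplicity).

B is upper triangular, so its eigenvalues are the diagonal entries.
Diagonal: -5, -12, -12.

-12, -12, -5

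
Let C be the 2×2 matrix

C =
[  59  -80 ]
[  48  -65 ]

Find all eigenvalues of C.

det(C - λI) = (59 - λ)(-65 - λ) - (-80)·(48) = λ^2 + 6λ + 5.
This factors as (λ + 5)·(λ + 1) = 0.
Eigenvalues: -5, -1.

-5, -1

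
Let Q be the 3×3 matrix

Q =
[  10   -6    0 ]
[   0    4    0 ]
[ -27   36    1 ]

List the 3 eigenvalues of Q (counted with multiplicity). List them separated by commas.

1, 4, 10

Set up det(lambda·I - Q) = 0.
Expanding the 3×3 determinant: p(lambda) = lambda^3 - 15·lambda^2 + 54·lambda - 40.
Since p(1) = 0, lambda = 1 is a root.
Dividing by (lambda - 1) leaves lambda^2 - 14·lambda + 40.
The quadratic factors as (lambda - 4)·(lambda - 10).
Eigenvalues: 1, 4, 10.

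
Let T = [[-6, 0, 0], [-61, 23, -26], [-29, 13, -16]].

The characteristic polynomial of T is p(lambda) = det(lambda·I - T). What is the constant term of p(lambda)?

-180

p(lambda) = lambda^3 - lambda^2 - 72·lambda - 180.
The constant term is -180.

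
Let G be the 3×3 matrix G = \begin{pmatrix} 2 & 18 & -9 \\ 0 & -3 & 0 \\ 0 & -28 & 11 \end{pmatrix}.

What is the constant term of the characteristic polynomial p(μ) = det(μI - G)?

66

p(0) = det(0·I − G) = det(−G) = (−1)^3·det(G).
det(G) = -66, so p(0) = 66.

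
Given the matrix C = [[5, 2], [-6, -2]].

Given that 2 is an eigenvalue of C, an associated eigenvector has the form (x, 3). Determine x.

-2

We need (C - 2I)v = 0.
C - 2I = [[3, 2], [-6, -4]].
Row 1: (3)·x + (2)·3 = 0
Row 2: (-6)·x + (-4)·3 = 0
Solving gives x = -2.
Check: C·(-2, 3) = (-4, 6) = 2·(-2, 3).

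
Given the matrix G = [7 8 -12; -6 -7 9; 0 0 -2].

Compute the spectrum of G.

Set up det(μI - G) = 0.
Cofactor expansion gives p(μ) = μ^3 + 2μ^2 - μ - 2.
Try μ = 1: p(1) = 0, so 1 is a root.
Dividing by (μ - 1) leaves μ^2 + 3μ + 2.
The quadratic factors as (μ + 2)·(μ + 1).
Eigenvalues: -2, -1, 1.

-2, -1, 1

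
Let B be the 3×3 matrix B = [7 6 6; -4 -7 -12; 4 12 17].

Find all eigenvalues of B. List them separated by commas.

Set up det(sI - B) = 0.
Expanding the 3×3 determinant: p(s) = s^3 - 17s^2 + 95s - 175.
Since p(7) = 0, s = 7 is a root.
Factor out (s - 7): p(s) = (s - 7)·(s^2 - 10s + 25).
The quadratic factor is (s - 5)^2.
Eigenvalues: 5, 5, 7.

5, 5, 7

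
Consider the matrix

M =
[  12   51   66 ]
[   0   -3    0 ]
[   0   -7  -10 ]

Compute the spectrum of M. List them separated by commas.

-10, -3, 12

Set up det(μI - M) = 0.
Cofactor expansion gives p(μ) = μ^3 + μ^2 - 126μ - 360.
Since p(12) = 0, μ = 12 is a root.
Dividing by (μ - 12) leaves μ^2 + 13μ + 30.
The quadratic factors as (μ + 10)·(μ + 3).
Eigenvalues: -10, -3, 12.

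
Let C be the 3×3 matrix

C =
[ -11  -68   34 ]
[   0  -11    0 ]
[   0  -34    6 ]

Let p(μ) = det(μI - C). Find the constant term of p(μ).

-726

p(μ) = μ^3 + 16μ^2 - 11μ - 726.
The constant term is -726.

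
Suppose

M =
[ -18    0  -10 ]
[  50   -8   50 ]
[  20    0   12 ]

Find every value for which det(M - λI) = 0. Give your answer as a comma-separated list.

Compute the characteristic polynomial p(lambda) = det(lambda·I - M).
Expanding the 3×3 determinant: p(lambda) = lambda^3 + 14·lambda^2 + 32·lambda - 128.
Try lambda = 2: p(2) = 0, so 2 is a root.
Factor out (lambda - 2): p(lambda) = (lambda - 2)·(lambda^2 + 16·lambda + 64).
The quadratic factor is (lambda + 8)^2.
Eigenvalues: -8, -8, 2.

-8, -8, 2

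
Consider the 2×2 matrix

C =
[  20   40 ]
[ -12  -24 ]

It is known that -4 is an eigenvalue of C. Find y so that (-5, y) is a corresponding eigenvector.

3

We need (C + 4I)v = 0.
C + 4I = [[24, 40], [-12, -20]].
Row 1: (24)·-5 + (40)·y = 0
Row 2: (-12)·-5 + (-20)·y = 0
Solving gives y = 3.
Check: C·(-5, 3) = (20, -12) = -4·(-5, 3).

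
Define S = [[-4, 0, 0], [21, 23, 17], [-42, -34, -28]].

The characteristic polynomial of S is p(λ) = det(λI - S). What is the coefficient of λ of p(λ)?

p(λ) = λ^3 + 9λ^2 - 46λ - 264.
The coefficient of λ is -46.

-46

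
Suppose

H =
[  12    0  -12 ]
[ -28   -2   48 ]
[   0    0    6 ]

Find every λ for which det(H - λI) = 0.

-2, 6, 12

Compute the characteristic polynomial p(μ) = det(μI - H).
Cofactor expansion gives p(μ) = μ^3 - 16μ^2 + 36μ + 144.
Since p(-2) = 0, μ = -2 is a root.
Factor out (μ + 2): p(μ) = (μ + 2)·(μ^2 - 18μ + 72).
The quadratic factors as (μ - 6)·(μ - 12).
Eigenvalues: -2, 6, 12.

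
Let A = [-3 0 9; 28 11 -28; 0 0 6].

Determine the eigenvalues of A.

-3, 6, 11

Set up det(sI - A) = 0.
Expanding the 3×3 determinant: p(s) = s^3 - 14s^2 + 15s + 198.
Rational-root test: s = 6 gives p(6) = 0.
Dividing by (s - 6) leaves s^2 - 8s - 33.
The quadratic factors as (s + 3)·(s - 11).
Eigenvalues: -3, 6, 11.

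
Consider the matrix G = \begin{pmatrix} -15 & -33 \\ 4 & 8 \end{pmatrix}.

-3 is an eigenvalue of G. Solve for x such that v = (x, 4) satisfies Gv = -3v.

We need (G + 3I)v = 0.
G + 3I = [[-12, -33], [4, 11]].
Row 1: (-12)·x + (-33)·4 = 0
Row 2: (4)·x + (11)·4 = 0
Solving gives x = -11.
Check: G·(-11, 4) = (33, -12) = -3·(-11, 4).

-11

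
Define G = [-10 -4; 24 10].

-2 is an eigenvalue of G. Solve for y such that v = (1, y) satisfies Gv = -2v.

-2

We need (G + 2I)v = 0.
G + 2I = [[-8, -4], [24, 12]].
Row 1: (-8)·1 + (-4)·y = 0
Row 2: (24)·1 + (12)·y = 0
Solving gives y = -2.
Check: G·(1, -2) = (-2, 4) = -2·(1, -2).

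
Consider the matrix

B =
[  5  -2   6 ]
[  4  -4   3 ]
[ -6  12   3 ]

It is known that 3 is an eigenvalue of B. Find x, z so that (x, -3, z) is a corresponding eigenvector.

We need (B - 3I)v = 0.
B - 3I = [[2, -2, 6], [4, -7, 3], [-6, 12, 0]].
Row 1: (2)·x + (-2)·-3 + (6)·z = 0
Row 2: (4)·x + (-7)·-3 + (3)·z = 0
Row 3: (-6)·x + (12)·-3 + (0)·z = 0
Solving gives x = -6, z = 1.
Check: B·(-6, -3, 1) = (-18, -9, 3) = 3·(-6, -3, 1).

-6, 1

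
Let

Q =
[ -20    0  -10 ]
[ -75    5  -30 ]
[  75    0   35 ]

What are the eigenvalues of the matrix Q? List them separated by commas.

5, 5, 10

Set up det(λI - Q) = 0.
Cofactor expansion gives p(λ) = λ^3 - 20λ^2 + 125λ - 250.
Try λ = 5: p(5) = 0, so 5 is a root.
Factor out (λ - 5): p(λ) = (λ - 5)·(λ^2 - 15λ + 50).
The quadratic factors as (λ - 5)·(λ - 10).
Eigenvalues: 5, 5, 10.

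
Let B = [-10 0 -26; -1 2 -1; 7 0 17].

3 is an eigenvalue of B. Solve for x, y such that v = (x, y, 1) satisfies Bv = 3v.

We need (B - 3I)v = 0.
B - 3I = [[-13, 0, -26], [-1, -1, -1], [7, 0, 14]].
Row 1: (-13)·x + (0)·y + (-26)·1 = 0
Row 2: (-1)·x + (-1)·y + (-1)·1 = 0
Row 3: (7)·x + (0)·y + (14)·1 = 0
Solving gives x = -2, y = 1.
Check: B·(-2, 1, 1) = (-6, 3, 3) = 3·(-2, 1, 1).

-2, 1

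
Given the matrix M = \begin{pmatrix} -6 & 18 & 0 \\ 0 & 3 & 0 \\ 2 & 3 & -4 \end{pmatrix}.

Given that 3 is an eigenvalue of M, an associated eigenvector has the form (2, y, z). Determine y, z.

We need (M - 3I)v = 0.
M - 3I = [[-9, 18, 0], [0, 0, 0], [2, 3, -7]].
Row 1: (-9)·2 + (18)·y + (0)·z = 0
Row 2: (0)·2 + (0)·y + (0)·z = 0
Row 3: (2)·2 + (3)·y + (-7)·z = 0
Solving gives y = 1, z = 1.
Check: M·(2, 1, 1) = (6, 3, 3) = 3·(2, 1, 1).

1, 1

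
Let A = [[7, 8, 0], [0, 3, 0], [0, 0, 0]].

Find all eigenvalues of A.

0, 3, 7

A is upper triangular, so its eigenvalues are the diagonal entries.
Diagonal: 7, 3, 0.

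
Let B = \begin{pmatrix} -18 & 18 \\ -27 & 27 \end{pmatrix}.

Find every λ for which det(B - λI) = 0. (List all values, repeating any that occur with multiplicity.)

0, 9

det(B - sI) = (-18 - s)(27 - s) - (18)·(-27) = s^2 - 9s.
This factors as s·(s - 9) = 0.
Eigenvalues: 0, 9.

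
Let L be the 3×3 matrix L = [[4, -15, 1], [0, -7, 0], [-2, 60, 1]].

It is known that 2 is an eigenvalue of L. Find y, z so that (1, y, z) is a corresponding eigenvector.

0, -2

We need (L - 2I)v = 0.
L - 2I = [[2, -15, 1], [0, -9, 0], [-2, 60, -1]].
Row 1: (2)·1 + (-15)·y + (1)·z = 0
Row 2: (0)·1 + (-9)·y + (0)·z = 0
Row 3: (-2)·1 + (60)·y + (-1)·z = 0
Solving gives y = 0, z = -2.
Check: L·(1, 0, -2) = (2, 0, -4) = 2·(1, 0, -2).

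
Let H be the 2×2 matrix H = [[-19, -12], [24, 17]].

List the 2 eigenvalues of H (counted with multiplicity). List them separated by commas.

det(H - rI) = (-19 - r)(17 - r) - (-12)·(24) = r^2 + 2r - 35.
This factors as (r + 7)·(r - 5) = 0.
Eigenvalues: -7, 5.

-7, 5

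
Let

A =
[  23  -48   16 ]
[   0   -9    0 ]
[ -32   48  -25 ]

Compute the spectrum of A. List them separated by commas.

-9, -9, 7

Set up det(sI - A) = 0.
Expanding the 3×3 determinant: p(s) = s^3 + 11s^2 - 45s - 567.
Since p(-9) = 0, s = -9 is a root.
Dividing by (s + 9) leaves s^2 + 2s - 63.
The quadratic factors as (s + 9)·(s - 7).
Eigenvalues: -9, -9, 7.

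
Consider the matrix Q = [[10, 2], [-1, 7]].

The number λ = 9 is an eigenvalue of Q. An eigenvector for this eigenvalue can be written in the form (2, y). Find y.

-1

We need (Q - 9I)v = 0.
Q - 9I = [[1, 2], [-1, -2]].
Row 1: (1)·2 + (2)·y = 0
Row 2: (-1)·2 + (-2)·y = 0
Solving gives y = -1.
Check: Q·(2, -1) = (18, -9) = 9·(2, -1).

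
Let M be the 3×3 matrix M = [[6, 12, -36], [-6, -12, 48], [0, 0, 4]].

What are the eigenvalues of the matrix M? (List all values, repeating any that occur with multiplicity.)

-6, 0, 4

Compute the characteristic polynomial p(λ) = det(λI - M).
Expanding the 3×3 determinant: p(λ) = λ^3 + 2λ^2 - 24λ.
Try λ = -6: p(-6) = 0, so -6 is a root.
Factor out (λ + 6): p(λ) = (λ + 6)·(λ^2 - 4λ).
The quadratic factors as λ·(λ - 4).
Eigenvalues: -6, 0, 4.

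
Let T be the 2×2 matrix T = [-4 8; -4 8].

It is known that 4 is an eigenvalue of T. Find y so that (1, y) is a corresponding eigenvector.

We need (T - 4I)v = 0.
T - 4I = [[-8, 8], [-4, 4]].
Row 1: (-8)·1 + (8)·y = 0
Row 2: (-4)·1 + (4)·y = 0
Solving gives y = 1.
Check: T·(1, 1) = (4, 4) = 4·(1, 1).

1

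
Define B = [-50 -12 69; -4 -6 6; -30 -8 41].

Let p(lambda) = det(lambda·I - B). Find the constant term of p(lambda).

p(lambda) = lambda^3 + 15·lambda^2 + 74·lambda + 120.
The constant term is 120.

120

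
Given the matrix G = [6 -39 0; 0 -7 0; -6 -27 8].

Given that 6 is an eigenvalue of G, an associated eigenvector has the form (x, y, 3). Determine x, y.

1, 0

We need (G - 6I)v = 0.
G - 6I = [[0, -39, 0], [0, -13, 0], [-6, -27, 2]].
Row 1: (0)·x + (-39)·y + (0)·3 = 0
Row 2: (0)·x + (-13)·y + (0)·3 = 0
Row 3: (-6)·x + (-27)·y + (2)·3 = 0
Solving gives x = 1, y = 0.
Check: G·(1, 0, 3) = (6, 0, 18) = 6·(1, 0, 3).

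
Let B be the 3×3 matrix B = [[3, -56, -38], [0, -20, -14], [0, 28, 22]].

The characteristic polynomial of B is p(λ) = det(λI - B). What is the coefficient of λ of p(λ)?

p(λ) = λ^3 - 5λ^2 - 42λ + 144.
The coefficient of λ is -42.

-42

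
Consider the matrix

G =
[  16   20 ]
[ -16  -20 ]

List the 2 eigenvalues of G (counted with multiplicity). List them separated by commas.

det(G - λI) = (16 - λ)(-20 - λ) - (20)·(-16) = λ^2 + 4λ.
This factors as (λ + 4)·λ = 0.
Eigenvalues: -4, 0.

-4, 0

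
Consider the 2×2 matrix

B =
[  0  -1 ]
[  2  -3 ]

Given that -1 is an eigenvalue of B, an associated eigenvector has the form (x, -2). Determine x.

We need (B + 1I)v = 0.
B + 1I = [[1, -1], [2, -2]].
Row 1: (1)·x + (-1)·-2 = 0
Row 2: (2)·x + (-2)·-2 = 0
Solving gives x = -2.
Check: B·(-2, -2) = (2, 2) = -1·(-2, -2).

-2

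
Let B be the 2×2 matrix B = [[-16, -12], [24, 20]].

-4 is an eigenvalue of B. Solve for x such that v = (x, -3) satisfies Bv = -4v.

We need (B + 4I)v = 0.
B + 4I = [[-12, -12], [24, 24]].
Row 1: (-12)·x + (-12)·-3 = 0
Row 2: (24)·x + (24)·-3 = 0
Solving gives x = 3.
Check: B·(3, -3) = (-12, 12) = -4·(3, -3).

3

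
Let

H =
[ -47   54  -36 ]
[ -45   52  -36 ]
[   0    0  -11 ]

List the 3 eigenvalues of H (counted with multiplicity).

-11, -2, 7

The characteristic polynomial is p(lambda) = det(lambda·I - H).
Expanding the 3×3 determinant: p(lambda) = lambda^3 + 6·lambda^2 - 69·lambda - 154.
Rational-root test: lambda = -11 gives p(-11) = 0.
Factor out (lambda + 11): p(lambda) = (lambda + 11)·(lambda^2 - 5·lambda - 14).
The quadratic factors as (lambda + 2)·(lambda - 7).
Eigenvalues: -11, -2, 7.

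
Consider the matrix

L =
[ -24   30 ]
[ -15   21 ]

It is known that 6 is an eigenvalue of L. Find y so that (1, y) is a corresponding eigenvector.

1

We need (L - 6I)v = 0.
L - 6I = [[-30, 30], [-15, 15]].
Row 1: (-30)·1 + (30)·y = 0
Row 2: (-15)·1 + (15)·y = 0
Solving gives y = 1.
Check: L·(1, 1) = (6, 6) = 6·(1, 1).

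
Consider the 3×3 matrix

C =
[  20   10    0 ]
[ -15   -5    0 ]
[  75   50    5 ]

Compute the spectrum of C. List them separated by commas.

5, 5, 10

The characteristic polynomial is p(λ) = det(λI - C).
Cofactor expansion gives p(λ) = λ^3 - 20λ^2 + 125λ - 250.
Try λ = 5: p(5) = 0, so 5 is a root.
Factor out (λ - 5): p(λ) = (λ - 5)·(λ^2 - 15λ + 50).
The quadratic factors as (λ - 5)·(λ - 10).
Eigenvalues: 5, 5, 10.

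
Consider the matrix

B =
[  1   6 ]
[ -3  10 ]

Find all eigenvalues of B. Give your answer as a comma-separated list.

4, 7

det(B - sI) = (1 - s)(10 - s) - (6)·(-3) = s^2 - 11s + 28.
This factors as (s - 4)·(s - 7) = 0.
Eigenvalues: 4, 7.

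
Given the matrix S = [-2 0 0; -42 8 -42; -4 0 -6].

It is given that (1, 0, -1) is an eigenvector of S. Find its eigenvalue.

Compute Sv: S·(1, 0, -1) = (-2, 0, 2).
Since Sv = λv, compare component 1: -2 = λ·1, so λ = -2.

-2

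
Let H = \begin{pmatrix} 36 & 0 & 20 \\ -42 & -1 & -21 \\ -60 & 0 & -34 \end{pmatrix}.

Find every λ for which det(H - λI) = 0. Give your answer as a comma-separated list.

-4, -1, 6

Set up det(μI - H) = 0.
Cofactor expansion gives p(μ) = μ^3 - μ^2 - 26μ - 24.
Since p(-4) = 0, μ = -4 is a root.
Dividing by (μ + 4) leaves μ^2 - 5μ - 6.
The quadratic factors as (μ + 1)·(μ - 6).
Eigenvalues: -4, -1, 6.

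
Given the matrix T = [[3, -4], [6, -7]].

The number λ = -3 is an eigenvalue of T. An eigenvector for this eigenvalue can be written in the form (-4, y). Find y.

-6

We need (T + 3I)v = 0.
T + 3I = [[6, -4], [6, -4]].
Row 1: (6)·-4 + (-4)·y = 0
Row 2: (6)·-4 + (-4)·y = 0
Solving gives y = -6.
Check: T·(-4, -6) = (12, 18) = -3·(-4, -6).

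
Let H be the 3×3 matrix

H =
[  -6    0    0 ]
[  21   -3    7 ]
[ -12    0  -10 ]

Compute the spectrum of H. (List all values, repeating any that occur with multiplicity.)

Set up det(λI - H) = 0.
Expanding along the first row, p(λ) = λ^3 + 19λ^2 + 108λ + 180.
Rational-root test: λ = -3 gives p(-3) = 0.
Factor out (λ + 3): p(λ) = (λ + 3)·(λ^2 + 16λ + 60).
The quadratic factors as (λ + 10)·(λ + 6).
Eigenvalues: -10, -6, -3.

-10, -6, -3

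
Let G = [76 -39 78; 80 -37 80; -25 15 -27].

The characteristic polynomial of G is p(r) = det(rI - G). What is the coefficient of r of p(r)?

p(r) = r^3 - 12r^2 + 5r + 66.
The coefficient of r is 5.

5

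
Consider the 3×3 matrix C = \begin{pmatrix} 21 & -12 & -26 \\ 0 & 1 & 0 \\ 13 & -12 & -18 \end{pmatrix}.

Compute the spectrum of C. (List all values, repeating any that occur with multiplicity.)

The characteristic polynomial is p(lambda) = det(lambda·I - C).
Expanding along the first row, p(lambda) = lambda^3 - 4·lambda^2 - 37·lambda + 40.
Since p(1) = 0, lambda = 1 is a root.
Dividing by (lambda - 1) leaves lambda^2 - 3·lambda - 40.
The quadratic factors as (lambda + 5)·(lambda - 8).
Eigenvalues: -5, 1, 8.

-5, 1, 8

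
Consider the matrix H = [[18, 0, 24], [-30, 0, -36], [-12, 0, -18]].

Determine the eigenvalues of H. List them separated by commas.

-6, 0, 6

Compute the characteristic polynomial p(λ) = det(λI - H).
Expanding the 3×3 determinant: p(λ) = λ^3 - 36λ.
Try λ = 0: p(0) = 0, so 0 is a root.
Factor out λ: p(λ) = λ·(λ^2 - 36).
The quadratic factors as (λ + 6)·(λ - 6).
Eigenvalues: -6, 0, 6.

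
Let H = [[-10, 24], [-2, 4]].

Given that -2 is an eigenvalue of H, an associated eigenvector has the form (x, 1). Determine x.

We need (H + 2I)v = 0.
H + 2I = [[-8, 24], [-2, 6]].
Row 1: (-8)·x + (24)·1 = 0
Row 2: (-2)·x + (6)·1 = 0
Solving gives x = 3.
Check: H·(3, 1) = (-6, -2) = -2·(3, 1).

3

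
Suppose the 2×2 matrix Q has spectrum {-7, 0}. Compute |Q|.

det(Q) is the product of the eigenvalues: (-7) · (0) = 0.

0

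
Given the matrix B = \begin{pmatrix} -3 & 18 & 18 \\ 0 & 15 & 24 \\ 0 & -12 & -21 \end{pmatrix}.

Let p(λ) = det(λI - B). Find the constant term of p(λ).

p(λ) = λ^3 + 9λ^2 - 9λ - 81.
The constant term is -81.

-81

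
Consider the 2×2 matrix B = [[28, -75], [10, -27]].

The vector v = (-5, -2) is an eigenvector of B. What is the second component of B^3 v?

First find the eigenvalue: Bv = (10, 4) = -2·(-5, -2), so λ = -2.
Then B^3 v = λ^3·v = (-2)^3·(-5, -2) = -8·(-5, -2) = (40, 16).

16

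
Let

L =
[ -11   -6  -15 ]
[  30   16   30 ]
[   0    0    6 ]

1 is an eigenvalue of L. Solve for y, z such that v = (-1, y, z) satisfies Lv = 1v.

2, 0

We need (L - 1I)v = 0.
L - 1I = [[-12, -6, -15], [30, 15, 30], [0, 0, 5]].
Row 1: (-12)·-1 + (-6)·y + (-15)·z = 0
Row 2: (30)·-1 + (15)·y + (30)·z = 0
Row 3: (0)·-1 + (0)·y + (5)·z = 0
Solving gives y = 2, z = 0.
Check: L·(-1, 2, 0) = (-1, 2, 0) = 1·(-1, 2, 0).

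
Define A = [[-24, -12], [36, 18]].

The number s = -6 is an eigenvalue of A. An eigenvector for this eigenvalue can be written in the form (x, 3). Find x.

-2

We need (A + 6I)v = 0.
A + 6I = [[-18, -12], [36, 24]].
Row 1: (-18)·x + (-12)·3 = 0
Row 2: (36)·x + (24)·3 = 0
Solving gives x = -2.
Check: A·(-2, 3) = (12, -18) = -6·(-2, 3).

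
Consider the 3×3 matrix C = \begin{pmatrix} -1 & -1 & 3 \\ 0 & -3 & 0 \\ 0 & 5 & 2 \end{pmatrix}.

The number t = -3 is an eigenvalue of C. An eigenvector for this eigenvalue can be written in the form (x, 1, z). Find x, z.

We need (C + 3I)v = 0.
C + 3I = [[2, -1, 3], [0, 0, 0], [0, 5, 5]].
Row 1: (2)·x + (-1)·1 + (3)·z = 0
Row 2: (0)·x + (0)·1 + (0)·z = 0
Row 3: (0)·x + (5)·1 + (5)·z = 0
Solving gives x = 2, z = -1.
Check: C·(2, 1, -1) = (-6, -3, 3) = -3·(2, 1, -1).

2, -1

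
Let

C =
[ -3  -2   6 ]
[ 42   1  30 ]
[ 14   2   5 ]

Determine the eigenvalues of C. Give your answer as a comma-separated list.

-5, -3, 11

Compute the characteristic polynomial p(λ) = det(λI - C).
Expanding along the first row, p(λ) = λ^3 - 3λ^2 - 73λ - 165.
Rational-root test: λ = -5 gives p(-5) = 0.
Dividing by (λ + 5) leaves λ^2 - 8λ - 33.
The quadratic factors as (λ + 3)·(λ - 11).
Eigenvalues: -5, -3, 11.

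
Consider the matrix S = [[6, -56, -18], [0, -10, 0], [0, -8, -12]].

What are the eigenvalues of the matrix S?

-12, -10, 6

Set up det(tI - S) = 0.
Expanding along the first row, p(t) = t^3 + 16t^2 - 12t - 720.
Try t = -10: p(-10) = 0, so -10 is a root.
Factor out (t + 10): p(t) = (t + 10)·(t^2 + 6t - 72).
The quadratic factors as (t + 12)·(t - 6).
Eigenvalues: -12, -10, 6.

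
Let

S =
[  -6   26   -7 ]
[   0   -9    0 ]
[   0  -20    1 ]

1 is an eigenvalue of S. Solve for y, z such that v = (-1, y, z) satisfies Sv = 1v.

We need (S - 1I)v = 0.
S - 1I = [[-7, 26, -7], [0, -10, 0], [0, -20, 0]].
Row 1: (-7)·-1 + (26)·y + (-7)·z = 0
Row 2: (0)·-1 + (-10)·y + (0)·z = 0
Row 3: (0)·-1 + (-20)·y + (0)·z = 0
Solving gives y = 0, z = 1.
Check: S·(-1, 0, 1) = (-1, 0, 1) = 1·(-1, 0, 1).

0, 1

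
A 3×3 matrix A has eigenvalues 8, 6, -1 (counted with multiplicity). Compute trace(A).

13

trace(A) is the sum of the eigenvalues: (8) + (6) + (-1) = 13.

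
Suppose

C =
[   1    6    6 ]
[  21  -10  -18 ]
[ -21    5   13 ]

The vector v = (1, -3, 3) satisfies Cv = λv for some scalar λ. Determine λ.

1

Compute Cv: C·(1, -3, 3) = (1, -3, 3).
Since Cv = λv, compare component 1: 1 = λ·1, so λ = 1.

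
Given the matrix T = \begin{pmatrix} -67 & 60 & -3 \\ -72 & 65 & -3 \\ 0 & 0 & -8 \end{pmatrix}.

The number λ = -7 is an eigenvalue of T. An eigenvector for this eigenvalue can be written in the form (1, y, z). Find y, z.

We need (T + 7I)v = 0.
T + 7I = [[-60, 60, -3], [-72, 72, -3], [0, 0, -1]].
Row 1: (-60)·1 + (60)·y + (-3)·z = 0
Row 2: (-72)·1 + (72)·y + (-3)·z = 0
Row 3: (0)·1 + (0)·y + (-1)·z = 0
Solving gives y = 1, z = 0.
Check: T·(1, 1, 0) = (-7, -7, 0) = -7·(1, 1, 0).

1, 0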